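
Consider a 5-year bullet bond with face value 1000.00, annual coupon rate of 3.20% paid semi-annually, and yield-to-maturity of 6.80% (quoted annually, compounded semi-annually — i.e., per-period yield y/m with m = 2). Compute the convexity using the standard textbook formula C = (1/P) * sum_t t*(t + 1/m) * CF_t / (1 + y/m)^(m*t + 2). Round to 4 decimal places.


Answer: Convexity = 23.1712

Derivation:
Coupon per period c = face * coupon_rate / m = 16.000000
Periods per year m = 2; per-period yield y/m = 0.034000
Number of cashflows N = 10
Cashflows (t years, CF_t, discount factor 1/(1+y/m)^(m*t), PV):
  t = 0.5000: CF_t = 16.000000, DF = 0.967118, PV = 15.473888
  t = 1.0000: CF_t = 16.000000, DF = 0.935317, PV = 14.965075
  t = 1.5000: CF_t = 16.000000, DF = 0.904562, PV = 14.472993
  t = 2.0000: CF_t = 16.000000, DF = 0.874818, PV = 13.997092
  t = 2.5000: CF_t = 16.000000, DF = 0.846052, PV = 13.536840
  t = 3.0000: CF_t = 16.000000, DF = 0.818233, PV = 13.091721
  t = 3.5000: CF_t = 16.000000, DF = 0.791327, PV = 12.661239
  t = 4.0000: CF_t = 16.000000, DF = 0.765307, PV = 12.244912
  t = 4.5000: CF_t = 16.000000, DF = 0.740142, PV = 11.842275
  t = 5.0000: CF_t = 1016.000000, DF = 0.715805, PV = 727.257687
Price P = sum_t PV_t = 849.543723
Convexity numerator sum_t t*(t + 1/m) * CF_t / (1+y/m)^(m*t + 2):
  t = 0.5000: term = 7.236497
  t = 1.0000: term = 20.995639
  t = 1.5000: term = 40.610519
  t = 2.0000: term = 65.458606
  t = 2.5000: term = 94.959293
  t = 3.0000: term = 128.571577
  t = 3.5000: term = 165.791847
  t = 4.0000: term = 206.151785
  t = 4.5000: term = 249.216375
  t = 5.0000: term = 18705.957215
Convexity = (1/P) * sum = 19684.949354 / 849.543723 = 23.171202


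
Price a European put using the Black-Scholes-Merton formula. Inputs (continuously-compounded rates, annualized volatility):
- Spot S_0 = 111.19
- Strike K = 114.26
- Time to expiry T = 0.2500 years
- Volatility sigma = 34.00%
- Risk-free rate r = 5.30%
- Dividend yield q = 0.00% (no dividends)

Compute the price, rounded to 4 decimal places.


d1 = (ln(S/K) + (r - q + 0.5*sigma^2) * T) / (sigma * sqrt(T)) = 0.00272880
d2 = d1 - sigma * sqrt(T) = -0.16727120
exp(-rT) = 0.98683739; exp(-qT) = 1.00000000
P = K * exp(-rT) * N(-d2) - S_0 * exp(-qT) * N(-d1)
N(-d1) = 0.49891137; N(-d2) = 0.56642167
P = 114.2600 * 0.98683739 * 0.56642167 - 111.1900 * 1.00000000 * 0.49891137 = 8.3935

Answer: Price = 8.3935


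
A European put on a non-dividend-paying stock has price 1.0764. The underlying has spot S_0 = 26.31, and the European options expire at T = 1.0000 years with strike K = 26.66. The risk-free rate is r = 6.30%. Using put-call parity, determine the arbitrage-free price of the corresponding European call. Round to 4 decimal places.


Answer: Call price = 2.3542

Derivation:
Put-call parity: C - P = S_0 * exp(-qT) - K * exp(-rT).
S_0 * exp(-qT) = 26.3100 * 1.00000000 = 26.31000000
K * exp(-rT) = 26.6600 * 0.93894347 = 25.03223301
C = P + S*exp(-qT) - K*exp(-rT)
C = 1.0764 + 26.31000000 - 25.03223301 = 2.3542


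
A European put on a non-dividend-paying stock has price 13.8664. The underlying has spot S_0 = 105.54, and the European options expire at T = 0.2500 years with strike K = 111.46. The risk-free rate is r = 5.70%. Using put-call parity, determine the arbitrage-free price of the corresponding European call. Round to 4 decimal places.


Answer: Call price = 9.5234

Derivation:
Put-call parity: C - P = S_0 * exp(-qT) - K * exp(-rT).
S_0 * exp(-qT) = 105.5400 * 1.00000000 = 105.54000000
K * exp(-rT) = 111.4600 * 0.98585105 = 109.88295811
C = P + S*exp(-qT) - K*exp(-rT)
C = 13.8664 + 105.54000000 - 109.88295811 = 9.5234


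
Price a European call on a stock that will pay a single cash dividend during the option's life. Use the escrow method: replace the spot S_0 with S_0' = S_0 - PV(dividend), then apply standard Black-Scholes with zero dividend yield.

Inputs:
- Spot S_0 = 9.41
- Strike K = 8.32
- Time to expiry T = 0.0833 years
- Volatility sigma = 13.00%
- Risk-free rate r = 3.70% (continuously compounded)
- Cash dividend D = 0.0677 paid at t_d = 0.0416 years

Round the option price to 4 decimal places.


Answer: Price = 1.0481

Derivation:
PV(D) = D * exp(-r * t_d) = 0.0677 * 0.99846198 = 0.06759588
S_0' = S_0 - PV(D) = 9.4100 - 0.06759588 = 9.34240412
d1 = (ln(S_0'/K) + (r + sigma^2/2)*T) / (sigma*sqrt(T)) = 3.18993915
d2 = d1 - sigma*sqrt(T) = 3.15241889
exp(-rT) = 0.99692264
N(d1) = 0.99928849; N(d2) = 0.99919038
C = S_0' * N(d1) - K * exp(-rT) * N(d2) = 9.34240412 * 0.99928849 - 8.3200 * 0.99692264 * 0.99919038 = 1.0481


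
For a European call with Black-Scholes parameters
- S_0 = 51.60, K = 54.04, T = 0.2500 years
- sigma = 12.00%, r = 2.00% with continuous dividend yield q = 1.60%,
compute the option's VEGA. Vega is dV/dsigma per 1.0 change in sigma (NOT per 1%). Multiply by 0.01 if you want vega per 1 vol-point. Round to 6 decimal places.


Answer: Vega = 7.891578

Derivation:
d1 = -0.7233806767; d2 = -0.7833806767
phi(d1) = 0.3071010799; exp(-qT) = 0.9960079893; exp(-rT) = 0.9950124792
Vega = S * exp(-qT) * phi(d1) * sqrt(T) = 51.6000 * 0.9960079893 * 0.3071010799 * 0.5000000000 = 7.891578


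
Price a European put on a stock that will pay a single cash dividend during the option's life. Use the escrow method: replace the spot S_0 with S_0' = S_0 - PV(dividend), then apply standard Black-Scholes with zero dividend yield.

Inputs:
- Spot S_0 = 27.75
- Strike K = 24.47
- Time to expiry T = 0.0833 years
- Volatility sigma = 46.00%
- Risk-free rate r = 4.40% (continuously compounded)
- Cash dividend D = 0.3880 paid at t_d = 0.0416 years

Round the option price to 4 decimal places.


Answer: Price = 0.3638

Derivation:
PV(D) = D * exp(-r * t_d) = 0.3880 * 0.99817127 = 0.38729045
S_0' = S_0 - PV(D) = 27.7500 - 0.38729045 = 27.36270955
d1 = (ln(S_0'/K) + (r + sigma^2/2)*T) / (sigma*sqrt(T)) = 0.93558180
d2 = d1 - sigma*sqrt(T) = 0.80281780
exp(-rT) = 0.99634151
N(-d1) = 0.17474427; N(-d2) = 0.21104003
P = K * exp(-rT) * N(-d2) - S_0' * N(-d1) = 24.4700 * 0.99634151 * 0.21104003 - 27.36270955 * 0.17474427 = 0.3638


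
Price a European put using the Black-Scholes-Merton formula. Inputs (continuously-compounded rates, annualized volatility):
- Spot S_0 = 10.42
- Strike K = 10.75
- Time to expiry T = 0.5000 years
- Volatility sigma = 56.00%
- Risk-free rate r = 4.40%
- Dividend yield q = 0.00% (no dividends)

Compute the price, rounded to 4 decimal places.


d1 = (ln(S/K) + (r - q + 0.5*sigma^2) * T) / (sigma * sqrt(T)) = 0.17481013
d2 = d1 - sigma * sqrt(T) = -0.22116966
exp(-rT) = 0.97824024; exp(-qT) = 1.00000000
P = K * exp(-rT) * N(-d2) - S_0 * exp(-qT) * N(-d1)
N(-d1) = 0.43061441; N(-d2) = 0.58751984
P = 10.7500 * 0.97824024 * 0.58751984 - 10.4200 * 1.00000000 * 0.43061441 = 1.6914

Answer: Price = 1.6914


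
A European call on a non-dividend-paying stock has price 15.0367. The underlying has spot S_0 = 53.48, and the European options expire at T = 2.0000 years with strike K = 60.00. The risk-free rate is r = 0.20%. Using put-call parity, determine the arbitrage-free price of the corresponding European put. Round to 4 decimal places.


Put-call parity: C - P = S_0 * exp(-qT) - K * exp(-rT).
S_0 * exp(-qT) = 53.4800 * 1.00000000 = 53.48000000
K * exp(-rT) = 60.0000 * 0.99600799 = 59.76047936
P = C - S*exp(-qT) + K*exp(-rT)
P = 15.0367 - 53.48000000 + 59.76047936 = 21.3172

Answer: Put price = 21.3172


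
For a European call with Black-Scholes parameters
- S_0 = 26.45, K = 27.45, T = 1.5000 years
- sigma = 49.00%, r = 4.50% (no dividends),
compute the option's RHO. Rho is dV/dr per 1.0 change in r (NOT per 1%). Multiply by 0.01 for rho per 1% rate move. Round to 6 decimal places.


Answer: Rho = 15.453342

Derivation:
d1 = 0.3507019286; d2 = -0.2494230584
phi(d1) = 0.3751480786; exp(-qT) = 1.0000000000; exp(-rT) = 0.9347277206
N(d2) = 0.4015167753
Rho = K*T*exp(-rT)*N(d2) = 27.4500 * 1.5000 * 0.9347277206 * 0.4015167753 = 15.453342


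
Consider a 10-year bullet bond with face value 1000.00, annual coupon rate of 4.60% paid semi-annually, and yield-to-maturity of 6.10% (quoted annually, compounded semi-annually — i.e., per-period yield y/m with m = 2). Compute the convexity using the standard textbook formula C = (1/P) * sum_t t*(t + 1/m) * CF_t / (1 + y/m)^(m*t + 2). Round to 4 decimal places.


Answer: Convexity = 72.9471

Derivation:
Coupon per period c = face * coupon_rate / m = 23.000000
Periods per year m = 2; per-period yield y/m = 0.030500
Number of cashflows N = 20
Cashflows (t years, CF_t, discount factor 1/(1+y/m)^(m*t), PV):
  t = 0.5000: CF_t = 23.000000, DF = 0.970403, PV = 22.319262
  t = 1.0000: CF_t = 23.000000, DF = 0.941681, PV = 21.658673
  t = 1.5000: CF_t = 23.000000, DF = 0.913810, PV = 21.017635
  t = 2.0000: CF_t = 23.000000, DF = 0.886764, PV = 20.395570
  t = 2.5000: CF_t = 23.000000, DF = 0.860518, PV = 19.791917
  t = 3.0000: CF_t = 23.000000, DF = 0.835049, PV = 19.206130
  t = 3.5000: CF_t = 23.000000, DF = 0.810334, PV = 18.637681
  t = 4.0000: CF_t = 23.000000, DF = 0.786350, PV = 18.086056
  t = 4.5000: CF_t = 23.000000, DF = 0.763076, PV = 17.550758
  t = 5.0000: CF_t = 23.000000, DF = 0.740491, PV = 17.031303
  t = 5.5000: CF_t = 23.000000, DF = 0.718575, PV = 16.527223
  t = 6.0000: CF_t = 23.000000, DF = 0.697307, PV = 16.038062
  t = 6.5000: CF_t = 23.000000, DF = 0.676669, PV = 15.563379
  t = 7.0000: CF_t = 23.000000, DF = 0.656641, PV = 15.102745
  t = 7.5000: CF_t = 23.000000, DF = 0.637206, PV = 14.655745
  t = 8.0000: CF_t = 23.000000, DF = 0.618347, PV = 14.221975
  t = 8.5000: CF_t = 23.000000, DF = 0.600045, PV = 13.801043
  t = 9.0000: CF_t = 23.000000, DF = 0.582286, PV = 13.392569
  t = 9.5000: CF_t = 23.000000, DF = 0.565052, PV = 12.996186
  t = 10.0000: CF_t = 1023.000000, DF = 0.548328, PV = 560.939097
Price P = sum_t PV_t = 888.933007
Convexity numerator sum_t t*(t + 1/m) * CF_t / (1+y/m)^(m*t + 2):
  t = 0.5000: term = 10.508818
  t = 1.0000: term = 30.593355
  t = 1.5000: term = 59.375750
  t = 2.0000: term = 96.030649
  t = 2.5000: term = 139.782604
  t = 3.0000: term = 189.903586
  t = 3.5000: term = 245.710608
  t = 4.0000: term = 306.563454
  t = 4.5000: term = 371.862510
  t = 5.0000: term = 441.046700
  t = 5.5000: term = 513.591499
  t = 6.0000: term = 589.007056
  t = 6.5000: term = 666.836389
  t = 7.0000: term = 746.653666
  t = 7.5000: term = 828.062567
  t = 8.0000: term = 910.694720
  t = 8.5000: term = 994.208210
  t = 9.0000: term = 1078.286154
  t = 9.5000: term = 1162.635348
  t = 10.0000: term = 55463.723004
Convexity = (1/P) * sum = 64845.076645 / 888.933007 = 72.947091


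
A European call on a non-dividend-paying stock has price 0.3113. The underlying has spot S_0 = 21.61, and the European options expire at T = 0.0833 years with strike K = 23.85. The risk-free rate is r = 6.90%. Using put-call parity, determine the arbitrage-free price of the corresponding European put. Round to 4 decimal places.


Answer: Put price = 2.4146

Derivation:
Put-call parity: C - P = S_0 * exp(-qT) - K * exp(-rT).
S_0 * exp(-qT) = 21.6100 * 1.00000000 = 21.61000000
K * exp(-rT) = 23.8500 * 0.99426879 = 23.71331056
P = C - S*exp(-qT) + K*exp(-rT)
P = 0.3113 - 21.61000000 + 23.71331056 = 2.4146


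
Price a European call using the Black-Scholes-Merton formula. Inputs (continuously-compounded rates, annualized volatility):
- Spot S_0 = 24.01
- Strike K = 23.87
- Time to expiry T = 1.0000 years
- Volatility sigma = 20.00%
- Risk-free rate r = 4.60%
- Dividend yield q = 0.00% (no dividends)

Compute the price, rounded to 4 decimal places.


Answer: Price = 2.5329

Derivation:
d1 = (ln(S/K) + (r - q + 0.5*sigma^2) * T) / (sigma * sqrt(T)) = 0.35923985
d2 = d1 - sigma * sqrt(T) = 0.15923985
exp(-rT) = 0.95504196; exp(-qT) = 1.00000000
C = S_0 * exp(-qT) * N(d1) - K * exp(-rT) * N(d2)
N(d1) = 0.64029217; N(d2) = 0.56326005
C = 24.0100 * 1.00000000 * 0.64029217 - 23.8700 * 0.95504196 * 0.56326005 = 2.5329


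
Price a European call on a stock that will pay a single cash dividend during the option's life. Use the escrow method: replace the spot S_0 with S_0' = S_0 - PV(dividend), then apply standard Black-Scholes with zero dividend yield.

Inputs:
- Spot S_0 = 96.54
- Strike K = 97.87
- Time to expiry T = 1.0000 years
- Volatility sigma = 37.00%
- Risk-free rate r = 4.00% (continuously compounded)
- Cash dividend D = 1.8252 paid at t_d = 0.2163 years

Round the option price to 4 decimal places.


PV(D) = D * exp(-r * t_d) = 1.8252 * 0.99138532 = 1.80947649
S_0' = S_0 - PV(D) = 96.5400 - 1.80947649 = 94.73052351
d1 = (ln(S_0'/K) + (r + sigma^2/2)*T) / (sigma*sqrt(T)) = 0.20498973
d2 = d1 - sigma*sqrt(T) = -0.16501027
exp(-rT) = 0.96078944
N(d1) = 0.58120992; N(d2) = 0.43446795
C = S_0' * N(d1) - K * exp(-rT) * N(d2) = 94.73052351 * 0.58120992 - 97.8700 * 0.96078944 * 0.43446795 = 14.2042

Answer: Price = 14.2042


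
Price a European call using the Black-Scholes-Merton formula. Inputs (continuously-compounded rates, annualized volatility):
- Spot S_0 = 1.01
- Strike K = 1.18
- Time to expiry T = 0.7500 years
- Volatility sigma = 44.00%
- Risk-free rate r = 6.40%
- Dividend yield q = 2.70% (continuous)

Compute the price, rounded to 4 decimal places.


Answer: Price = 0.1011

Derivation:
d1 = (ln(S/K) + (r - q + 0.5*sigma^2) * T) / (sigma * sqrt(T)) = -0.14489945
d2 = d1 - sigma * sqrt(T) = -0.52595063
exp(-rT) = 0.95313379; exp(-qT) = 0.97995365
C = S_0 * exp(-qT) * N(d1) - K * exp(-rT) * N(d2)
N(d1) = 0.44239513; N(d2) = 0.29946125
C = 1.0100 * 0.97995365 * 0.44239513 - 1.1800 * 0.95313379 * 0.29946125 = 0.1011


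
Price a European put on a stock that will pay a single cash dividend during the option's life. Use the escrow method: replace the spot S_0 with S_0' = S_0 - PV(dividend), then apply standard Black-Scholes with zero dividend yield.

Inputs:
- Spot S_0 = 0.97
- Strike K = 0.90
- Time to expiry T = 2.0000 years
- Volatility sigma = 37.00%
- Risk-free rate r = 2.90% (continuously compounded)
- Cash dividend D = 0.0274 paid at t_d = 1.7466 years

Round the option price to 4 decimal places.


PV(D) = D * exp(-r * t_d) = 0.0274 * 0.95061000 = 0.02604671
S_0' = S_0 - PV(D) = 0.9700 - 0.02604671 = 0.94395329
d1 = (ln(S_0'/K) + (r + sigma^2/2)*T) / (sigma*sqrt(T)) = 0.46359816
d2 = d1 - sigma*sqrt(T) = -0.05966086
exp(-rT) = 0.94364995
N(-d1) = 0.32146784; N(-d2) = 0.52378713
P = K * exp(-rT) * N(-d2) - S_0' * N(-d1) = 0.9000 * 0.94364995 * 0.52378713 - 0.94395329 * 0.32146784 = 0.1414

Answer: Price = 0.1414


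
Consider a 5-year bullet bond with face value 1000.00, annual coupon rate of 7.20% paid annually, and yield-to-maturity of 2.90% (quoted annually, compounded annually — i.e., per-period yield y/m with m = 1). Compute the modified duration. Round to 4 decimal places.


Answer: Modified duration = 4.3070

Derivation:
Coupon per period c = face * coupon_rate / m = 72.000000
Periods per year m = 1; per-period yield y/m = 0.029000
Number of cashflows N = 5
Cashflows (t years, CF_t, discount factor 1/(1+y/m)^(m*t), PV):
  t = 1.0000: CF_t = 72.000000, DF = 0.971817, PV = 69.970845
  t = 2.0000: CF_t = 72.000000, DF = 0.944429, PV = 67.998878
  t = 3.0000: CF_t = 72.000000, DF = 0.917812, PV = 66.082486
  t = 4.0000: CF_t = 72.000000, DF = 0.891946, PV = 64.220103
  t = 5.0000: CF_t = 1072.000000, DF = 0.866808, PV = 929.218637
Price P = sum_t PV_t = 1197.490949
First compute Macaulay numerator sum_t t * PV_t:
  t * PV_t at t = 1.0000: 69.970845
  t * PV_t at t = 2.0000: 135.997756
  t * PV_t at t = 3.0000: 198.247458
  t * PV_t at t = 4.0000: 256.880412
  t * PV_t at t = 5.0000: 4646.093183
Macaulay duration D = 5307.189654 / 1197.490949 = 4.431925
Modified duration = D / (1 + y/m) = 4.431925 / (1 + 0.029000) = 4.307021


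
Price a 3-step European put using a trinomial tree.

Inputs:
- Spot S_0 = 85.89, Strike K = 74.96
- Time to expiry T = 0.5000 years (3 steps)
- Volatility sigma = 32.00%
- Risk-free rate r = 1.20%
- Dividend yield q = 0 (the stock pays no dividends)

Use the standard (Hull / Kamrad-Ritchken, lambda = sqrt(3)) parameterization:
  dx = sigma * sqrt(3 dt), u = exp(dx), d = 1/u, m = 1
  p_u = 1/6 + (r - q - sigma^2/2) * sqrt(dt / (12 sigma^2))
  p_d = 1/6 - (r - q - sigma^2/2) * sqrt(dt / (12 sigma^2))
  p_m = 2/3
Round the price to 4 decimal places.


Answer: Price = V(0,0) = 3.1587

Derivation:
dt = T/N = 0.166667; dx = sigma*sqrt(3*dt) = 0.226274
u = exp(dx) = 1.253919; d = 1/u = 0.797499
p_u = 0.152230, p_m = 0.666667, p_d = 0.181103
Discount per step: exp(-r*dt) = 0.998002
Stock lattice S(k, j) with j the centered position index:
  k=0: S(0,+0) = 85.8900
  k=1: S(1,-1) = 68.4972; S(1,+0) = 85.8900; S(1,+1) = 107.6991
  k=2: S(2,-2) = 54.6265; S(2,-1) = 68.4972; S(2,+0) = 85.8900; S(2,+1) = 107.6991; S(2,+2) = 135.0460
  k=3: S(3,-3) = 43.5646; S(3,-2) = 54.6265; S(3,-1) = 68.4972; S(3,+0) = 85.8900; S(3,+1) = 107.6991; S(3,+2) = 135.0460; S(3,+3) = 169.3368
Terminal payoffs V(N, j) = max(K - S_T, 0):
  V(3,-3) = 31.395400; V(3,-2) = 20.333502; V(3,-1) = 6.462775; V(3,+0) = 0.000000; V(3,+1) = 0.000000; V(3,+2) = 0.000000; V(3,+3) = 0.000000
Backward induction: V(k, j) = exp(-r*dt) * [p_u * V(k+1, j+1) + p_m * V(k+1, j) + p_d * V(k+1, j-1)]
  V(2,-2) = exp(-r*dt) * [p_u*6.462775 + p_m*20.333502 + p_d*31.395400] = 20.184900
  V(2,-1) = exp(-r*dt) * [p_u*0.000000 + p_m*6.462775 + p_d*20.333502] = 7.975018
  V(2,+0) = exp(-r*dt) * [p_u*0.000000 + p_m*0.000000 + p_d*6.462775] = 1.168092
  V(2,+1) = exp(-r*dt) * [p_u*0.000000 + p_m*0.000000 + p_d*0.000000] = 0.000000
  V(2,+2) = exp(-r*dt) * [p_u*0.000000 + p_m*0.000000 + p_d*0.000000] = 0.000000
  V(1,-1) = exp(-r*dt) * [p_u*1.168092 + p_m*7.975018 + p_d*20.184900] = 9.131770
  V(1,+0) = exp(-r*dt) * [p_u*0.000000 + p_m*1.168092 + p_d*7.975018] = 2.218590
  V(1,+1) = exp(-r*dt) * [p_u*0.000000 + p_m*0.000000 + p_d*1.168092] = 0.211123
  V(0,+0) = exp(-r*dt) * [p_u*0.211123 + p_m*2.218590 + p_d*9.131770] = 3.158670


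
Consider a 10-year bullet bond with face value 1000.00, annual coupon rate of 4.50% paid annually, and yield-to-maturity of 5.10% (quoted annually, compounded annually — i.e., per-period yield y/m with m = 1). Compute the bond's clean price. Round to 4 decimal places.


Answer: Price = 953.8938

Derivation:
Coupon per period c = face * coupon_rate / m = 45.000000
Periods per year m = 1; per-period yield y/m = 0.051000
Number of cashflows N = 10
Cashflows (t years, CF_t, discount factor 1/(1+y/m)^(m*t), PV):
  t = 1.0000: CF_t = 45.000000, DF = 0.951475, PV = 42.816365
  t = 2.0000: CF_t = 45.000000, DF = 0.905304, PV = 40.738692
  t = 3.0000: CF_t = 45.000000, DF = 0.861374, PV = 38.761838
  t = 4.0000: CF_t = 45.000000, DF = 0.819576, PV = 36.880912
  t = 5.0000: CF_t = 45.000000, DF = 0.779806, PV = 35.091258
  t = 6.0000: CF_t = 45.000000, DF = 0.741965, PV = 33.388447
  t = 7.0000: CF_t = 45.000000, DF = 0.705961, PV = 31.768265
  t = 8.0000: CF_t = 45.000000, DF = 0.671705, PV = 30.226703
  t = 9.0000: CF_t = 45.000000, DF = 0.639110, PV = 28.759946
  t = 10.0000: CF_t = 1045.000000, DF = 0.608097, PV = 635.461334
Price P = sum_t PV_t = 953.893761


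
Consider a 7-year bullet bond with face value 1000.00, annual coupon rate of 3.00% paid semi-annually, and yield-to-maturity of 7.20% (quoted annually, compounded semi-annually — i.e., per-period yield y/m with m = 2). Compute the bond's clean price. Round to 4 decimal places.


Answer: Price = 772.1999

Derivation:
Coupon per period c = face * coupon_rate / m = 15.000000
Periods per year m = 2; per-period yield y/m = 0.036000
Number of cashflows N = 14
Cashflows (t years, CF_t, discount factor 1/(1+y/m)^(m*t), PV):
  t = 0.5000: CF_t = 15.000000, DF = 0.965251, PV = 14.478764
  t = 1.0000: CF_t = 15.000000, DF = 0.931709, PV = 13.975641
  t = 1.5000: CF_t = 15.000000, DF = 0.899333, PV = 13.490001
  t = 2.0000: CF_t = 15.000000, DF = 0.868082, PV = 13.021237
  t = 2.5000: CF_t = 15.000000, DF = 0.837917, PV = 12.568761
  t = 3.0000: CF_t = 15.000000, DF = 0.808801, PV = 12.132009
  t = 3.5000: CF_t = 15.000000, DF = 0.780696, PV = 11.710433
  t = 4.0000: CF_t = 15.000000, DF = 0.753567, PV = 11.303507
  t = 4.5000: CF_t = 15.000000, DF = 0.727381, PV = 10.910721
  t = 5.0000: CF_t = 15.000000, DF = 0.702106, PV = 10.531584
  t = 5.5000: CF_t = 15.000000, DF = 0.677708, PV = 10.165622
  t = 6.0000: CF_t = 15.000000, DF = 0.654158, PV = 9.812376
  t = 6.5000: CF_t = 15.000000, DF = 0.631427, PV = 9.471406
  t = 7.0000: CF_t = 1015.000000, DF = 0.609486, PV = 618.627848
Price P = sum_t PV_t = 772.199913


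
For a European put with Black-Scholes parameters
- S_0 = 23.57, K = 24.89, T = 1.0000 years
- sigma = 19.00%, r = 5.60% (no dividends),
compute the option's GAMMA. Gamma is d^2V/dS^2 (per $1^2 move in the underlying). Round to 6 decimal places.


Answer: Gamma = 0.088613

Derivation:
d1 = 0.1029400030; d2 = -0.0870599970
phi(d1) = 0.3968341454; exp(-qT) = 1.0000000000; exp(-rT) = 0.9455391359
Gamma = exp(-qT) * phi(d1) / (S * sigma * sqrt(T)) = 1.0000000000 * 0.3968341454 / (23.5700 * 0.1900 * 1.0000000000) = 0.088613


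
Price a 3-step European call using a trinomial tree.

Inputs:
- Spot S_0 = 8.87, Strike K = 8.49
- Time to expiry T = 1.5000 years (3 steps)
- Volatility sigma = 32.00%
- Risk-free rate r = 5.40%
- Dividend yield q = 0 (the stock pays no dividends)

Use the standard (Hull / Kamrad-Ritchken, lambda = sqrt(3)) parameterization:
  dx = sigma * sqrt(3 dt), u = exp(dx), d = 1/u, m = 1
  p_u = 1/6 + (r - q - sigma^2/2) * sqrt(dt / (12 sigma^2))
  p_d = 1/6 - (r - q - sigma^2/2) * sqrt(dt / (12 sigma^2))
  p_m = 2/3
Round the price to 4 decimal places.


Answer: Price = V(0,0) = 1.8246

Derivation:
dt = T/N = 0.500000; dx = sigma*sqrt(3*dt) = 0.391918
u = exp(dx) = 1.479817; d = 1/u = 0.675759
p_u = 0.168453, p_m = 0.666667, p_d = 0.164881
Discount per step: exp(-r*dt) = 0.973361
Stock lattice S(k, j) with j the centered position index:
  k=0: S(0,+0) = 8.8700
  k=1: S(1,-1) = 5.9940; S(1,+0) = 8.8700; S(1,+1) = 13.1260
  k=2: S(2,-2) = 4.0505; S(2,-1) = 5.9940; S(2,+0) = 8.8700; S(2,+1) = 13.1260; S(2,+2) = 19.4240
  k=3: S(3,-3) = 2.7372; S(3,-2) = 4.0505; S(3,-1) = 5.9940; S(3,+0) = 8.8700; S(3,+1) = 13.1260; S(3,+2) = 19.4240; S(3,+3) = 28.7440
Terminal payoffs V(N, j) = max(S_T - K, 0):
  V(3,-3) = 0.000000; V(3,-2) = 0.000000; V(3,-1) = 0.000000; V(3,+0) = 0.380000; V(3,+1) = 4.635976; V(3,+2) = 10.934041; V(3,+3) = 20.254024
Backward induction: V(k, j) = exp(-r*dt) * [p_u * V(k+1, j+1) + p_m * V(k+1, j) + p_d * V(k+1, j-1)]
  V(2,-2) = exp(-r*dt) * [p_u*0.000000 + p_m*0.000000 + p_d*0.000000] = 0.000000
  V(2,-1) = exp(-r*dt) * [p_u*0.380000 + p_m*0.000000 + p_d*0.000000] = 0.062307
  V(2,+0) = exp(-r*dt) * [p_u*4.635976 + p_m*0.380000 + p_d*0.000000] = 1.006724
  V(2,+1) = exp(-r*dt) * [p_u*10.934041 + p_m*4.635976 + p_d*0.380000] = 4.862109
  V(2,+2) = exp(-r*dt) * [p_u*20.254024 + p_m*10.934041 + p_d*4.635976] = 11.160160
  V(1,-1) = exp(-r*dt) * [p_u*1.006724 + p_m*0.062307 + p_d*0.000000] = 0.205499
  V(1,+0) = exp(-r*dt) * [p_u*4.862109 + p_m*1.006724 + p_d*0.062307] = 1.460488
  V(1,+1) = exp(-r*dt) * [p_u*11.160160 + p_m*4.862109 + p_d*1.006724] = 5.146507
  V(0,+0) = exp(-r*dt) * [p_u*5.146507 + p_m*1.460488 + p_d*0.205499] = 1.824551


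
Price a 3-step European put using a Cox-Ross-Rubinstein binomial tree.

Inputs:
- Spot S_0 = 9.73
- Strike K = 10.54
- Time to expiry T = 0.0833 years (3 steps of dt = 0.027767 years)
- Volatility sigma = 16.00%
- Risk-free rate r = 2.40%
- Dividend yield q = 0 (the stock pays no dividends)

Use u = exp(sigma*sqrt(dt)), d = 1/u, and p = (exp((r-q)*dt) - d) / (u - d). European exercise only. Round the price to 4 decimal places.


Answer: Price = V(0,0) = 0.7890

Derivation:
dt = T/N = 0.027767
u = exp(sigma*sqrt(dt)) = 1.027020; d = 1/u = 0.973691
p = (exp((r-q)*dt) - d) / (u - d) = 0.505835
Discount per step: exp(-r*dt) = 0.999334
Stock lattice S(k, i) with i counting down-moves:
  k=0: S(0,0) = 9.7300
  k=1: S(1,0) = 9.9929; S(1,1) = 9.4740
  k=2: S(2,0) = 10.2629; S(2,1) = 9.7300; S(2,2) = 9.2248
  k=3: S(3,0) = 10.5402; S(3,1) = 9.9929; S(3,2) = 9.4740; S(3,3) = 8.9821
Terminal payoffs V(N, i) = max(K - S_T, 0):
  V(3,0) = 0.000000; V(3,1) = 0.547096; V(3,2) = 1.065987; V(3,3) = 1.557934
Backward induction: V(k, i) = exp(-r*dt) * [p * V(k+1, i) + (1-p) * V(k+1, i+1)].
  V(2,0) = exp(-r*dt) * [p*0.000000 + (1-p)*0.547096] = 0.270176
  V(2,1) = exp(-r*dt) * [p*0.547096 + (1-p)*1.065987] = 0.802978
  V(2,2) = exp(-r*dt) * [p*1.065987 + (1-p)*1.557934] = 1.308218
  V(1,0) = exp(-r*dt) * [p*0.270176 + (1-p)*0.802978] = 0.533113
  V(1,1) = exp(-r*dt) * [p*0.802978 + (1-p)*1.308218] = 1.051949
  V(0,0) = exp(-r*dt) * [p*0.533113 + (1-p)*1.051949] = 0.788977


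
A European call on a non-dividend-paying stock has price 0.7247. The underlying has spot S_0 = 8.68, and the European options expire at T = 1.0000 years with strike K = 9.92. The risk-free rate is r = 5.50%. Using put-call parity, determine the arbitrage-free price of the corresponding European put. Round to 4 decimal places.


Put-call parity: C - P = S_0 * exp(-qT) - K * exp(-rT).
S_0 * exp(-qT) = 8.6800 * 1.00000000 = 8.68000000
K * exp(-rT) = 9.9200 * 0.94648515 = 9.38913267
P = C - S*exp(-qT) + K*exp(-rT)
P = 0.7247 - 8.68000000 + 9.38913267 = 1.4338

Answer: Put price = 1.4338


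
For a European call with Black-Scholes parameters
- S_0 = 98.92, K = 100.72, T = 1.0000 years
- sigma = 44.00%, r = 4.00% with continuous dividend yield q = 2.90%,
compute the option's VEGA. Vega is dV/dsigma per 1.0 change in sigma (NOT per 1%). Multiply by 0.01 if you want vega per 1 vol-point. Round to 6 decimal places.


d1 = 0.2040160294; d2 = -0.2359839706
phi(d1) = 0.3907255814; exp(-qT) = 0.9714164645; exp(-rT) = 0.9607894392
Vega = S * exp(-qT) * phi(d1) * sqrt(T) = 98.9200 * 0.9714164645 * 0.3907255814 * 1.0000000000 = 37.545804

Answer: Vega = 37.545804


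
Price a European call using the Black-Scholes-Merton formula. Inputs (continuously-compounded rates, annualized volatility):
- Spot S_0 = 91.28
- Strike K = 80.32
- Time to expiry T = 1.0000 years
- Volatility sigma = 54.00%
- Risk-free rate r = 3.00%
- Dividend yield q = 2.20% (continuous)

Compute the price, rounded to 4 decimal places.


d1 = (ln(S/K) + (r - q + 0.5*sigma^2) * T) / (sigma * sqrt(T)) = 0.52169083
d2 = d1 - sigma * sqrt(T) = -0.01830917
exp(-rT) = 0.97044553; exp(-qT) = 0.97824024
C = S_0 * exp(-qT) * N(d1) - K * exp(-rT) * N(d2)
N(d1) = 0.69905720; N(d2) = 0.49269611
C = 91.2800 * 0.97824024 * 0.69905720 - 80.3200 * 0.97044553 * 0.49269611 = 24.0177

Answer: Price = 24.0177


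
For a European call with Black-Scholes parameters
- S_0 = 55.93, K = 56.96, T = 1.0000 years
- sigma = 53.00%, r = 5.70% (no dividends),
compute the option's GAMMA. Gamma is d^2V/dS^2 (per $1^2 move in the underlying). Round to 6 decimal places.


d1 = 0.3381163052; d2 = -0.1918836948
phi(d1) = 0.3767777262; exp(-qT) = 1.0000000000; exp(-rT) = 0.9445940694
Gamma = exp(-qT) * phi(d1) / (S * sigma * sqrt(T)) = 1.0000000000 * 0.3767777262 / (55.9300 * 0.5300 * 1.0000000000) = 0.012711

Answer: Gamma = 0.012711


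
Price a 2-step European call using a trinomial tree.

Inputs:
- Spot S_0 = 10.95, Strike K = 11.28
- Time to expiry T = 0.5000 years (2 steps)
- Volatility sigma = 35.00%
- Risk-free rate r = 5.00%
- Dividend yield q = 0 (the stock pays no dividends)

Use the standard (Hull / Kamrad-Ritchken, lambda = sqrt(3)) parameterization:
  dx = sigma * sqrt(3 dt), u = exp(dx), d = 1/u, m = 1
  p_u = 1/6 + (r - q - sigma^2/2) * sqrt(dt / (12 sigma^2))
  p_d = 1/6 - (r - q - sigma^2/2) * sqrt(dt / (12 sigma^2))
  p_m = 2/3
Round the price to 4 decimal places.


Answer: Price = V(0,0) = 0.9726

Derivation:
dt = T/N = 0.250000; dx = sigma*sqrt(3*dt) = 0.303109
u = exp(dx) = 1.354062; d = 1/u = 0.738519
p_u = 0.162027, p_m = 0.666667, p_d = 0.171306
Discount per step: exp(-r*dt) = 0.987578
Stock lattice S(k, j) with j the centered position index:
  k=0: S(0,+0) = 10.9500
  k=1: S(1,-1) = 8.0868; S(1,+0) = 10.9500; S(1,+1) = 14.8270
  k=2: S(2,-2) = 5.9722; S(2,-1) = 8.0868; S(2,+0) = 10.9500; S(2,+1) = 14.8270; S(2,+2) = 20.0766
Terminal payoffs V(N, j) = max(S_T - K, 0):
  V(2,-2) = 0.000000; V(2,-1) = 0.000000; V(2,+0) = 0.000000; V(2,+1) = 3.546978; V(2,+2) = 8.796646
Backward induction: V(k, j) = exp(-r*dt) * [p_u * V(k+1, j+1) + p_m * V(k+1, j) + p_d * V(k+1, j-1)]
  V(1,-1) = exp(-r*dt) * [p_u*0.000000 + p_m*0.000000 + p_d*0.000000] = 0.000000
  V(1,+0) = exp(-r*dt) * [p_u*3.546978 + p_m*0.000000 + p_d*0.000000] = 0.567568
  V(1,+1) = exp(-r*dt) * [p_u*8.796646 + p_m*3.546978 + p_d*0.000000] = 3.742869
  V(0,+0) = exp(-r*dt) * [p_u*3.742869 + p_m*0.567568 + p_d*0.000000] = 0.972592


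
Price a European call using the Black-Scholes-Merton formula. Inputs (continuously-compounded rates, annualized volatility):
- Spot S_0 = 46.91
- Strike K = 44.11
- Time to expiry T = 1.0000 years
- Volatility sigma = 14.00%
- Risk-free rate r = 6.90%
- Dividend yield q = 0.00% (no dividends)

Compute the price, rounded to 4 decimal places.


Answer: Price = 6.3221

Derivation:
d1 = (ln(S/K) + (r - q + 0.5*sigma^2) * T) / (sigma * sqrt(T)) = 1.00245970
d2 = d1 - sigma * sqrt(T) = 0.86245970
exp(-rT) = 0.93332668; exp(-qT) = 1.00000000
C = S_0 * exp(-qT) * N(d1) - K * exp(-rT) * N(d2)
N(d1) = 0.84193919; N(d2) = 0.80578270
C = 46.9100 * 1.00000000 * 0.84193919 - 44.1100 * 0.93332668 * 0.80578270 = 6.3221


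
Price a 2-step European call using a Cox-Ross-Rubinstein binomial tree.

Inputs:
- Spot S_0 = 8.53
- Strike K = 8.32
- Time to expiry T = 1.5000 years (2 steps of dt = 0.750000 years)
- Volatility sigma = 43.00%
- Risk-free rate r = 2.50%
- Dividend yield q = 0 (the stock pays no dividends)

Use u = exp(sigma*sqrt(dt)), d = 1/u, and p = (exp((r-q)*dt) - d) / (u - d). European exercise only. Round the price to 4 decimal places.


dt = T/N = 0.750000
u = exp(sigma*sqrt(dt)) = 1.451200; d = 1/u = 0.689085
p = (exp((r-q)*dt) - d) / (u - d) = 0.432798
Discount per step: exp(-r*dt) = 0.981425
Stock lattice S(k, i) with i counting down-moves:
  k=0: S(0,0) = 8.5300
  k=1: S(1,0) = 12.3787; S(1,1) = 5.8779
  k=2: S(2,0) = 17.9640; S(2,1) = 8.5300; S(2,2) = 4.0504
Terminal payoffs V(N, i) = max(S_T - K, 0):
  V(2,0) = 9.644026; V(2,1) = 0.210000; V(2,2) = 0.000000
Backward induction: V(k, i) = exp(-r*dt) * [p * V(k+1, i) + (1-p) * V(k+1, i+1)].
  V(1,0) = exp(-r*dt) * [p*9.644026 + (1-p)*0.210000] = 4.213284
  V(1,1) = exp(-r*dt) * [p*0.210000 + (1-p)*0.000000] = 0.089199
  V(0,0) = exp(-r*dt) * [p*4.213284 + (1-p)*0.089199] = 1.839283

Answer: Price = V(0,0) = 1.8393


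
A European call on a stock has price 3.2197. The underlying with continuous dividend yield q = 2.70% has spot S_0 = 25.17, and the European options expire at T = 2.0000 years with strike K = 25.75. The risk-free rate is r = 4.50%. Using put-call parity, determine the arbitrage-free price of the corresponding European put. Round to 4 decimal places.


Answer: Put price = 2.9066

Derivation:
Put-call parity: C - P = S_0 * exp(-qT) - K * exp(-rT).
S_0 * exp(-qT) = 25.1700 * 0.94743211 = 23.84686612
K * exp(-rT) = 25.7500 * 0.91393119 = 23.53372802
P = C - S*exp(-qT) + K*exp(-rT)
P = 3.2197 - 23.84686612 + 23.53372802 = 2.9066


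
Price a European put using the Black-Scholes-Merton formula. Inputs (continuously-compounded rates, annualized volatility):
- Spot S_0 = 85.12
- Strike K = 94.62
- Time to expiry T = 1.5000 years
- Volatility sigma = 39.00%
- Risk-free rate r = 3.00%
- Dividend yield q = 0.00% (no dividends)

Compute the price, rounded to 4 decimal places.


Answer: Price = 19.3706

Derivation:
d1 = (ln(S/K) + (r - q + 0.5*sigma^2) * T) / (sigma * sqrt(T)) = 0.11152120
d2 = d1 - sigma * sqrt(T) = -0.36612930
exp(-rT) = 0.95599748; exp(-qT) = 1.00000000
P = K * exp(-rT) * N(-d2) - S_0 * exp(-qT) * N(-d1)
N(-d1) = 0.45560153; N(-d2) = 0.64286570
P = 94.6200 * 0.95599748 * 0.64286570 - 85.1200 * 1.00000000 * 0.45560153 = 19.3706


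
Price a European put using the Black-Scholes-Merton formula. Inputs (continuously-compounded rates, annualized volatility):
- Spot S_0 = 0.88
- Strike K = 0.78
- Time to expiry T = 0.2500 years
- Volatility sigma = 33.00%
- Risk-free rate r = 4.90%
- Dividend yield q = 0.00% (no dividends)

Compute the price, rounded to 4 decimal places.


d1 = (ln(S/K) + (r - q + 0.5*sigma^2) * T) / (sigma * sqrt(T)) = 0.88782114
d2 = d1 - sigma * sqrt(T) = 0.72282114
exp(-rT) = 0.98782473; exp(-qT) = 1.00000000
P = K * exp(-rT) * N(-d2) - S_0 * exp(-qT) * N(-d1)
N(-d1) = 0.18731849; N(-d2) = 0.23489489
P = 0.7800 * 0.98782473 * 0.23489489 - 0.8800 * 1.00000000 * 0.18731849 = 0.0161

Answer: Price = 0.0161


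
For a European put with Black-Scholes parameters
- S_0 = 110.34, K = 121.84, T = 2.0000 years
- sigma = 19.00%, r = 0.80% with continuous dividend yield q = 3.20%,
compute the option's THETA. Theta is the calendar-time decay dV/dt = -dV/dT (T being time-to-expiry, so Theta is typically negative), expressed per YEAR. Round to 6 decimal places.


d1 = -0.4132562797; d2 = -0.6819568566
phi(d1) = 0.3662903663; exp(-qT) = 0.9380049995; exp(-rT) = 0.9841273201
Theta = -S*exp(-qT)*phi(d1)*sigma/(2*sqrt(T)) + r*K*exp(-rT)*N(-d2) - q*S*exp(-qT)*N(-d1)
N(-d1) = 0.6602905709; N(-d2) = 0.7523668840; sqrt(T) = 1.4142135624
Term 1 = -110.3400 * 0.9380049995 * 0.3662903663 * 0.1900 / (2 * 1.4142135624) = -2.5466674461
Term 2 = 0.0080 * 121.8400 * 0.9841273201 * 0.7523668840 = 0.7217068662
Term 3 = -0.0320 * 110.3400 * 0.9380049995 * 0.6602905709 = -2.1868712070
Theta = -2.5466674461 + (0.7217068662) + (-2.1868712070) = -4.011832

Answer: Theta = -4.011832


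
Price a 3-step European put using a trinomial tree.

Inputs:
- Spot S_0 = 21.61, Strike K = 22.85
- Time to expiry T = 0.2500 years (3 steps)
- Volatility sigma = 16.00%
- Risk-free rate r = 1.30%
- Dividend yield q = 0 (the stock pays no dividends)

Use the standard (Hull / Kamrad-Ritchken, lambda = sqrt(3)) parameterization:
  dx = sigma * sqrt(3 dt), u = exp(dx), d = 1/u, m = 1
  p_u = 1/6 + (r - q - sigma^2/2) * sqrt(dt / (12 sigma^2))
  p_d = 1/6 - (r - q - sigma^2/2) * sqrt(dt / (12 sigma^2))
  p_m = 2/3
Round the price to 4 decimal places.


dt = T/N = 0.083333; dx = sigma*sqrt(3*dt) = 0.080000
u = exp(dx) = 1.083287; d = 1/u = 0.923116
p_u = 0.166771, p_m = 0.666667, p_d = 0.166563
Discount per step: exp(-r*dt) = 0.998917
Stock lattice S(k, j) with j the centered position index:
  k=0: S(0,+0) = 21.6100
  k=1: S(1,-1) = 19.9485; S(1,+0) = 21.6100; S(1,+1) = 23.4098
  k=2: S(2,-2) = 18.4148; S(2,-1) = 19.9485; S(2,+0) = 21.6100; S(2,+1) = 23.4098; S(2,+2) = 25.3596
  k=3: S(3,-3) = 16.9990; S(3,-2) = 18.4148; S(3,-1) = 19.9485; S(3,+0) = 21.6100; S(3,+1) = 23.4098; S(3,+2) = 25.3596; S(3,+3) = 27.4717
Terminal payoffs V(N, j) = max(K - S_T, 0):
  V(3,-3) = 5.850972; V(3,-2) = 4.435173; V(3,-1) = 2.901456; V(3,+0) = 1.240000; V(3,+1) = 0.000000; V(3,+2) = 0.000000; V(3,+3) = 0.000000
Backward induction: V(k, j) = exp(-r*dt) * [p_u * V(k+1, j+1) + p_m * V(k+1, j) + p_d * V(k+1, j-1)]
  V(2,-2) = exp(-r*dt) * [p_u*2.901456 + p_m*4.435173 + p_d*5.850972] = 4.410432
  V(2,-1) = exp(-r*dt) * [p_u*1.240000 + p_m*2.901456 + p_d*4.435173] = 2.876715
  V(2,+0) = exp(-r*dt) * [p_u*0.000000 + p_m*1.240000 + p_d*2.901456] = 1.308522
  V(2,+1) = exp(-r*dt) * [p_u*0.000000 + p_m*0.000000 + p_d*1.240000] = 0.206314
  V(2,+2) = exp(-r*dt) * [p_u*0.000000 + p_m*0.000000 + p_d*0.000000] = 0.000000
  V(1,-1) = exp(-r*dt) * [p_u*1.308522 + p_m*2.876715 + p_d*4.410432] = 2.867538
  V(1,+0) = exp(-r*dt) * [p_u*0.206314 + p_m*1.308522 + p_d*2.876715] = 1.384407
  V(1,+1) = exp(-r*dt) * [p_u*0.000000 + p_m*0.206314 + p_d*1.308522] = 0.355108
  V(0,+0) = exp(-r*dt) * [p_u*0.355108 + p_m*1.384407 + p_d*2.867538] = 1.458204

Answer: Price = V(0,0) = 1.4582


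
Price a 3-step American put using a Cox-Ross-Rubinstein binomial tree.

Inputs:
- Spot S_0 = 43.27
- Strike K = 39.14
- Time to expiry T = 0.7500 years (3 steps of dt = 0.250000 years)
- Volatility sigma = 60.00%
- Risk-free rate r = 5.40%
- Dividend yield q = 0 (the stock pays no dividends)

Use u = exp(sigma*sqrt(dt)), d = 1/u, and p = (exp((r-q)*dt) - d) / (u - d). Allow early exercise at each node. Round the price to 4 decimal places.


Answer: Price = V(0,0) = 6.4252

Derivation:
dt = T/N = 0.250000
u = exp(sigma*sqrt(dt)) = 1.349859; d = 1/u = 0.740818
p = (exp((r-q)*dt) - d) / (u - d) = 0.447874
Discount per step: exp(-r*dt) = 0.986591
Stock lattice S(k, i) with i counting down-moves:
  k=0: S(0,0) = 43.2700
  k=1: S(1,0) = 58.4084; S(1,1) = 32.0552
  k=2: S(2,0) = 78.8431; S(2,1) = 43.2700; S(2,2) = 23.7471
  k=3: S(3,0) = 106.4270; S(3,1) = 58.4084; S(3,2) = 32.0552; S(3,3) = 17.5923
Terminal payoffs V(N, i) = max(K - S_T, 0):
  V(3,0) = 0.000000; V(3,1) = 0.000000; V(3,2) = 7.084796; V(3,3) = 21.547731
Backward induction: V(k, i) = exp(-r*dt) * [p * V(k+1, i) + (1-p) * V(k+1, i+1)]; then take max(V_cont, immediate exercise) for American.
  V(2,0) = exp(-r*dt) * [p*0.000000 + (1-p)*0.000000] = 0.000000; exercise = 0.000000; V(2,0) = max -> 0.000000
  V(2,1) = exp(-r*dt) * [p*0.000000 + (1-p)*7.084796] = 3.859248; exercise = 0.000000; V(2,1) = max -> 3.859248
  V(2,2) = exp(-r*dt) * [p*7.084796 + (1-p)*21.547731] = 14.868081; exercise = 15.392921; V(2,2) = max -> 15.392921
  V(1,0) = exp(-r*dt) * [p*0.000000 + (1-p)*3.859248] = 2.102220; exercise = 0.000000; V(1,0) = max -> 2.102220
  V(1,1) = exp(-r*dt) * [p*3.859248 + (1-p)*15.392921] = 10.090150; exercise = 7.084796; V(1,1) = max -> 10.090150
  V(0,0) = exp(-r*dt) * [p*2.102220 + (1-p)*10.090150] = 6.425237; exercise = 0.000000; V(0,0) = max -> 6.425237


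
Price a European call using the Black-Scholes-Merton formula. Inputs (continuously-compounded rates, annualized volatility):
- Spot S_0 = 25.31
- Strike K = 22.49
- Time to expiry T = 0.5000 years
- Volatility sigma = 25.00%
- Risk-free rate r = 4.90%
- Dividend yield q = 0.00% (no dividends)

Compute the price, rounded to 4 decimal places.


d1 = (ln(S/K) + (r - q + 0.5*sigma^2) * T) / (sigma * sqrt(T)) = 0.89521873
d2 = d1 - sigma * sqrt(T) = 0.71844203
exp(-rT) = 0.97579769; exp(-qT) = 1.00000000
C = S_0 * exp(-qT) * N(d1) - K * exp(-rT) * N(d2)
N(d1) = 0.81466491; N(d2) = 0.76375761
C = 25.3100 * 1.00000000 * 0.81466491 - 22.4900 * 0.97579769 * 0.76375761 = 3.8580

Answer: Price = 3.8580


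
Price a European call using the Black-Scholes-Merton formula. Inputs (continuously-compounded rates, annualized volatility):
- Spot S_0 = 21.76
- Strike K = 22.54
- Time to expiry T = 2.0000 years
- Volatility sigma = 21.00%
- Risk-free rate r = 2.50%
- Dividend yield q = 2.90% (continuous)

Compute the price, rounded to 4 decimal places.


d1 = (ln(S/K) + (r - q + 0.5*sigma^2) * T) / (sigma * sqrt(T)) = 0.00296956
d2 = d1 - sigma * sqrt(T) = -0.29401529
exp(-rT) = 0.95122942; exp(-qT) = 0.94364995
C = S_0 * exp(-qT) * N(d1) - K * exp(-rT) * N(d2)
N(d1) = 0.50118468; N(d2) = 0.38437311
C = 21.7600 * 0.94364995 * 0.50118468 - 22.5400 * 0.95122942 * 0.38437311 = 2.0500

Answer: Price = 2.0500


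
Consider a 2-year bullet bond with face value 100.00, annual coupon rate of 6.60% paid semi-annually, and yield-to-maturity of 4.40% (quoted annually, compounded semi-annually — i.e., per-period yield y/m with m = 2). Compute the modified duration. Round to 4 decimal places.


Answer: Modified duration = 1.8673

Derivation:
Coupon per period c = face * coupon_rate / m = 3.300000
Periods per year m = 2; per-period yield y/m = 0.022000
Number of cashflows N = 4
Cashflows (t years, CF_t, discount factor 1/(1+y/m)^(m*t), PV):
  t = 0.5000: CF_t = 3.300000, DF = 0.978474, PV = 3.228963
  t = 1.0000: CF_t = 3.300000, DF = 0.957411, PV = 3.159455
  t = 1.5000: CF_t = 3.300000, DF = 0.936801, PV = 3.091443
  t = 2.0000: CF_t = 103.300000, DF = 0.916635, PV = 94.688391
Price P = sum_t PV_t = 104.168252
First compute Macaulay numerator sum_t t * PV_t:
  t * PV_t at t = 0.5000: 1.614481
  t * PV_t at t = 1.0000: 3.159455
  t * PV_t at t = 1.5000: 4.637165
  t * PV_t at t = 2.0000: 189.376783
Macaulay duration D = 198.787883 / 104.168252 = 1.908335
Modified duration = D / (1 + y/m) = 1.908335 / (1 + 0.022000) = 1.867255


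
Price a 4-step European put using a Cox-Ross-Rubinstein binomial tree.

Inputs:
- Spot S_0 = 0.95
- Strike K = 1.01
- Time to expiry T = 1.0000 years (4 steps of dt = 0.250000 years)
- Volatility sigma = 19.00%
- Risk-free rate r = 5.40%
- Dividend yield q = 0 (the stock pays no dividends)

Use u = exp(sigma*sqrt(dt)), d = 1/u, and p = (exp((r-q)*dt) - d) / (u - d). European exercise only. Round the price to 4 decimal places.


dt = T/N = 0.250000
u = exp(sigma*sqrt(dt)) = 1.099659; d = 1/u = 0.909373
p = (exp((r-q)*dt) - d) / (u - d) = 0.547695
Discount per step: exp(-r*dt) = 0.986591
Stock lattice S(k, i) with i counting down-moves:
  k=0: S(0,0) = 0.9500
  k=1: S(1,0) = 1.0447; S(1,1) = 0.8639
  k=2: S(2,0) = 1.1488; S(2,1) = 0.9500; S(2,2) = 0.7856
  k=3: S(3,0) = 1.2633; S(3,1) = 1.0447; S(3,2) = 0.8639; S(3,3) = 0.7144
  k=4: S(4,0) = 1.3892; S(4,1) = 1.1488; S(4,2) = 0.9500; S(4,3) = 0.7856; S(4,4) = 0.6497
Terminal payoffs V(N, i) = max(K - S_T, 0):
  V(4,0) = 0.000000; V(4,1) = 0.000000; V(4,2) = 0.060000; V(4,3) = 0.224389; V(4,4) = 0.360332
Backward induction: V(k, i) = exp(-r*dt) * [p * V(k+1, i) + (1-p) * V(k+1, i+1)].
  V(3,0) = exp(-r*dt) * [p*0.000000 + (1-p)*0.000000] = 0.000000
  V(3,1) = exp(-r*dt) * [p*0.000000 + (1-p)*0.060000] = 0.026774
  V(3,2) = exp(-r*dt) * [p*0.060000 + (1-p)*0.224389] = 0.132552
  V(3,3) = exp(-r*dt) * [p*0.224389 + (1-p)*0.360332] = 0.282043
  V(2,0) = exp(-r*dt) * [p*0.000000 + (1-p)*0.026774] = 0.011948
  V(2,1) = exp(-r*dt) * [p*0.026774 + (1-p)*0.132552] = 0.073618
  V(2,2) = exp(-r*dt) * [p*0.132552 + (1-p)*0.282043] = 0.197484
  V(1,0) = exp(-r*dt) * [p*0.011948 + (1-p)*0.073618] = 0.039307
  V(1,1) = exp(-r*dt) * [p*0.073618 + (1-p)*0.197484] = 0.127905
  V(0,0) = exp(-r*dt) * [p*0.039307 + (1-p)*0.127905] = 0.078316

Answer: Price = V(0,0) = 0.0783
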